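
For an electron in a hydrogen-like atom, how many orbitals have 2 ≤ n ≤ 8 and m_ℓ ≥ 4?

20

Per-shell orbital counts meeting the constraint:
n=5 → 1; n=6 → 3; n=7 → 6; n=8 → 10.
Total orbitals: 1 + 3 + 6 + 10 = 20.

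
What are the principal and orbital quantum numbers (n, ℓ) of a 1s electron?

n = 1, ℓ = 0

The leading integer gives n = 1; the letter 's' means ℓ = 0.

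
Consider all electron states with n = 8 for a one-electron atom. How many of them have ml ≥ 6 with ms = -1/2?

3

Contributions: l=6 → 1; l=7 → 2.
Orbitals: 1 + 2 = 3. With ms fixed to a single value there is one state per orbital, giving 3 states.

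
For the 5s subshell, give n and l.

The leading integer gives n = 5; the letter 's' means l = 0.

n = 5, l = 0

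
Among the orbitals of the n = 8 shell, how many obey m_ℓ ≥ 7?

With n = 8 the allowed ℓ are 0, 1, …, 7.
Contributions: ℓ=7 → 1.
Total orbitals: 1.

1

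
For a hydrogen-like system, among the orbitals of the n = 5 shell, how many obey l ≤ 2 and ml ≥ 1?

The n = 5 shell has l = 0 through 4; check each.
Per l-value: l=1 → 1; l=2 → 2.
Total orbitals: 1 + 2 = 3.

3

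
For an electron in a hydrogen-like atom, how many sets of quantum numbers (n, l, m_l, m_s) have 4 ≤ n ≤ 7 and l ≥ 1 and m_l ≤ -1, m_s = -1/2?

Go shell by shell, enumerating (l, m_l) with l ≥ 1 and m_l ≤ -1:
n=4 → 6; n=5 → 10; n=6 → 15; n=7 → 21.
Orbitals: 6 + 10 + 15 + 21 = 52. With m_s fixed to -1/2 there is one state per orbital, so 52 states.

52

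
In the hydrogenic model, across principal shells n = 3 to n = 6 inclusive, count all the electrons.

Shell n has n² orbitals: 3²=9 + 4²=16 + 5²=25 + 6²=36 = 86 orbitals.
Two spin states per orbital: 2 × 86 = 172 electrons.

172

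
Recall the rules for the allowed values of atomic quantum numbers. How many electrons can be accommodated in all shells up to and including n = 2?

10

Total orbitals = 1² + 2² = 5. Doubling for spin gives 10 electrons.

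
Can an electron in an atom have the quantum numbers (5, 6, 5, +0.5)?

Not allowed

The orbital quantum number must satisfy 0 ≤ l ≤ n−1. With n = 5 the allowed l values are 0, 1, 2, 3, 4, so l = 6 is out of range.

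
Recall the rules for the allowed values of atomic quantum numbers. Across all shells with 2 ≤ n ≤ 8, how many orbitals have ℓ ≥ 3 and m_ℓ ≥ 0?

80

Work shell by shell — for each n, count the (ℓ, m_ℓ) pairs that satisfy ℓ ≥ 3 and m_ℓ ≥ 0:
n=4 → 4; n=5 → 9; n=6 → 15; n=7 → 22; n=8 → 30.
Total orbitals: 4 + 9 + 15 + 22 + 30 = 80.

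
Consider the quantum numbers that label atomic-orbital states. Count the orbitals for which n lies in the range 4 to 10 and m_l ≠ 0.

Treat each shell separately and count matching orbitals:
n=4 → 12; n=5 → 20; n=6 → 30; n=7 → 42; n=8 → 56; n=9 → 72; n=10 → 90.
Total orbitals: 12 + 20 + 30 + 42 + 56 + 72 + 90 = 322.

322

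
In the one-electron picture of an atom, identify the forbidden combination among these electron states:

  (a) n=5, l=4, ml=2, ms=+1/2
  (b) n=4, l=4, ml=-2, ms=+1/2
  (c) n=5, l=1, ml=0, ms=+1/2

(b)

(b) has l = 4 ≥ n = 4, violating 0 ≤ l ≤ n−1.
The remaining sets (a), (c) satisfy all four rules.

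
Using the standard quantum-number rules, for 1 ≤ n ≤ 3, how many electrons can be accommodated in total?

Total orbitals = 1² + 2² + 3² = 14. Doubling for spin gives 28 electrons.

28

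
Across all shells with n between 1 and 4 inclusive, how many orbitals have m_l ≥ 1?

Per-shell orbital counts meeting the constraint:
n=2 → 1; n=3 → 3; n=4 → 6.
Total orbitals: 1 + 3 + 6 = 10.

10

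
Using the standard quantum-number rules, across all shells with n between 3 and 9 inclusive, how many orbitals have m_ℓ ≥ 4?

35

Work shell by shell — for each n, count the (ℓ, m_ℓ) pairs that satisfy m_ℓ ≥ 4:
n=5 → 1; n=6 → 3; n=7 → 6; n=8 → 10; n=9 → 15.
Total orbitals: 1 + 3 + 6 + 10 + 15 = 35.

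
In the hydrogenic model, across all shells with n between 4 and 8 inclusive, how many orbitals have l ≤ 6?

175

Treat each shell separately and count matching orbitals:
n=4 → 16; n=5 → 25; n=6 → 36; n=7 → 49; n=8 → 49.
Total orbitals: 16 + 25 + 36 + 49 + 49 = 175.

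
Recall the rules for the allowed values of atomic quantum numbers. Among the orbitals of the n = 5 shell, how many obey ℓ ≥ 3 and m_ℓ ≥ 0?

Per ℓ-value: ℓ=3 → 4; ℓ=4 → 5.
Total orbitals: 4 + 5 = 9.

9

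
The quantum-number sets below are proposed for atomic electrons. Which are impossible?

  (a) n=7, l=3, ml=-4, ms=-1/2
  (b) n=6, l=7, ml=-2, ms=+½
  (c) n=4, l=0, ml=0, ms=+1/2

(a) and (b)

(a) has |ml| = 4 > l = 3, violating −l ≤ ml ≤ l.
(b) has l = 7 ≥ n = 6, violating 0 ≤ l ≤ n−1.
The remaining set (c) satisfies all four rules.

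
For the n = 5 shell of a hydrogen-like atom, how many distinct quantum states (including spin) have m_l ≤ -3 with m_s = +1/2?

3

For n = 5, l ranges over 0 … 4.
Contributions: l=3 → 1; l=4 → 2.
Orbitals: 1 + 2 = 3. With m_s fixed to a single value there is one state per orbital, giving 3 states.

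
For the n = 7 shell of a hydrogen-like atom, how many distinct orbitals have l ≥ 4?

For n = 7, l ranges over 0 … 6.
Contributions: l=4 → 9; l=5 → 11; l=6 → 13.
Total orbitals: 9 + 11 + 13 = 33.

33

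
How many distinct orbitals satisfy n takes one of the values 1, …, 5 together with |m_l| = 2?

Treat each shell separately and count matching orbitals:
n=3 → 2; n=4 → 4; n=5 → 6.
Total orbitals: 2 + 4 + 6 = 12.

12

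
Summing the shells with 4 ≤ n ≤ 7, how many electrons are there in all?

Shell n has n² orbitals: 4²=16 + 5²=25 + 6²=36 + 7²=49 = 126 orbitals.
Two spin states per orbital: 2 × 126 = 252 electrons.

252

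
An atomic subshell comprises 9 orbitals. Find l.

2l+1 = 9 gives l = 4.

l = 4 (g)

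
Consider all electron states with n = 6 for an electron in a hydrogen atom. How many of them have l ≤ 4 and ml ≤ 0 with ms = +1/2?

15

Go through l = 0, …, 5 (the values permitted for n = 6).
The (l, ml) pairs meeting l ≤ 4 and ml ≤ 0 give: l=0 → 1; l=1 → 2; l=2 → 3; l=3 → 4; l=4 → 5.
Orbitals: 1 + 2 + 3 + 4 + 5 = 15. With ms fixed to a single value there is one state per orbital, giving 15 states.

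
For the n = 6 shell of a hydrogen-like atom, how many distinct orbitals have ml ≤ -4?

3

For n = 6, l ranges over 0 … 5.
Per l-value: l=4 → 1; l=5 → 2.
Total orbitals: 1 + 2 = 3.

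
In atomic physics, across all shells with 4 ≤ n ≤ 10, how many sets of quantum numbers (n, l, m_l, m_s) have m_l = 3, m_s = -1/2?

28

Treat each shell separately and count matching orbitals:
n=4 → 1; n=5 → 2; n=6 → 3; n=7 → 4; n=8 → 5; n=9 → 6; n=10 → 7.
Orbitals: 1 + 2 + 3 + 4 + 5 + 6 + 7 = 28. With m_s fixed to -1/2 there is one state per orbital, so 28 states.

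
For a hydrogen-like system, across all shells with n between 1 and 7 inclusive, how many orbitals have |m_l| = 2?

Per-shell orbital counts meeting the constraint:
n=3 → 2; n=4 → 4; n=5 → 6; n=6 → 8; n=7 → 10.
Total orbitals: 2 + 4 + 6 + 8 + 10 = 30.

30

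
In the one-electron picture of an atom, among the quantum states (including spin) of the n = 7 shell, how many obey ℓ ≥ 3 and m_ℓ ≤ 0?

Go through ℓ = 0, …, 6 (the values permitted for n = 7).
Orbitals with ℓ ≥ 3 and m_ℓ ≤ 0, by ℓ: ℓ=3 → 4; ℓ=4 → 5; ℓ=5 → 6; ℓ=6 → 7.
Orbitals: 4 + 5 + 6 + 7 = 22. Each orbital carries two spin states, so 22 × 2 = 44 states.

44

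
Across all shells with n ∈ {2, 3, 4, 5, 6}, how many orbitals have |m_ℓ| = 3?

Work shell by shell — for each n, count the (ℓ, m_ℓ) pairs that satisfy |m_ℓ| = 3:
n=4 → 2; n=5 → 4; n=6 → 6.
Total orbitals: 2 + 4 + 6 = 12.

12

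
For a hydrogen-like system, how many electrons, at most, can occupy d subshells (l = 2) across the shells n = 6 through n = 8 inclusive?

A d subshell (l = 2) exists for every n ≥ 3, so shells n = 6, 7, 8 each contribute one — 3 subshells.
Since each d subshell holds 2(2·2+1) = 10 electrons, the total is 3 × 10 = 30.

30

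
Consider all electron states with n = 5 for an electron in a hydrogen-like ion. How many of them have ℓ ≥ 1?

Orbitals with ℓ ≥ 1, by ℓ: ℓ=1 → 3; ℓ=2 → 5; ℓ=3 → 7; ℓ=4 → 9.
Orbitals: 3 + 5 + 7 + 9 = 24. Each orbital carries two spin states, so 24 × 2 = 48 states.

48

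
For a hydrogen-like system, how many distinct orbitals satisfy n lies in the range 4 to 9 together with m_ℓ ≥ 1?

For each n in the range, tally the orbitals obeying m_ℓ ≥ 1:
n=4 → 6; n=5 → 10; n=6 → 15; n=7 → 21; n=8 → 28; n=9 → 36.
Total orbitals: 6 + 10 + 15 + 21 + 28 + 36 = 116.

116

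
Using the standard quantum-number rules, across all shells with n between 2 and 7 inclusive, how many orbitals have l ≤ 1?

24

Per-shell orbital counts meeting the constraint:
n=2 → 4; n=3 → 4; n=4 → 4; n=5 → 4; n=6 → 4; n=7 → 4.
Total orbitals: 4 + 4 + 4 + 4 + 4 + 4 = 24.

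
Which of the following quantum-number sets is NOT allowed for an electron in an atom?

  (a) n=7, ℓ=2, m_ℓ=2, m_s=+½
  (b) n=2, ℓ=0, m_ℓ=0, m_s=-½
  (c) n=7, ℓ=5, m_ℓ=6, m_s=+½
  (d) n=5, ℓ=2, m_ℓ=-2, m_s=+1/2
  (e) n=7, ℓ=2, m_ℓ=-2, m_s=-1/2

(c) has |m_ℓ| = 6 > ℓ = 5, violating −ℓ ≤ m_ℓ ≤ ℓ.
The remaining sets (a), (b), (d), (e) satisfy all four rules.

(c)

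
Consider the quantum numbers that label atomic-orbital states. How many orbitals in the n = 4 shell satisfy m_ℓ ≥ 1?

Go through ℓ = 0, …, 3 (the values permitted for n = 4).
Orbitals with m_ℓ ≥ 1, by ℓ: ℓ=1 → 1; ℓ=2 → 2; ℓ=3 → 3.
Total orbitals: 1 + 2 + 3 = 6.

6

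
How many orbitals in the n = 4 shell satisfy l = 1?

Per l-value: l=1 → 3.
Total orbitals: 3.

3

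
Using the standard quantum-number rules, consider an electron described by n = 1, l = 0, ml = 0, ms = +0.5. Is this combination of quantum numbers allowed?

Allowed

n = 1 is a positive integer. l = 0 satisfies 0 ≤ l ≤ n−1 = 0. ml = 0 lies in the range −l … +l (here 0). ms = +1/2 is one of ±1/2.
All four constraints are satisfied.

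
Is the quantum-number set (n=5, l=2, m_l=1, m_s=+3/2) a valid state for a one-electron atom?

The spin quantum number for an electron can only be m_s = +1/2 or −1/2; m_s = +3/2 is not one of those.

Invalid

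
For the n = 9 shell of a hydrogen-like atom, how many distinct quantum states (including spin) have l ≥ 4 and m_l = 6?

6

Go through l = 0, …, 8 (the values permitted for n = 9).
Orbitals with l ≥ 4 and m_l = 6, by l: l=6 → 1; l=7 → 1; l=8 → 1.
Orbitals: 1 + 1 + 1 = 3. Each orbital carries two spin states, so 3 × 2 = 6 states.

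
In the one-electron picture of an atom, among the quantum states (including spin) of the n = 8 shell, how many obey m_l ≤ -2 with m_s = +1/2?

21

With n = 8 the allowed l are 0, 1, …, 7.
Orbitals with m_l ≤ -2, by l: l=2 → 1; l=3 → 2; l=4 → 3; l=5 → 4; l=6 → 5; l=7 → 6.
Orbitals: 1 + 2 + 3 + 4 + 5 + 6 = 21. With m_s fixed to a single value there is one state per orbital, giving 21 states.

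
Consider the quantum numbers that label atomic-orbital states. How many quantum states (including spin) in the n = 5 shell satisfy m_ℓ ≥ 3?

6

For n = 5, ℓ ranges over 0 … 4.
Orbitals with m_ℓ ≥ 3, by ℓ: ℓ=3 → 1; ℓ=4 → 2.
Orbitals: 1 + 2 = 3. Each orbital carries two spin states, so 3 × 2 = 6 states.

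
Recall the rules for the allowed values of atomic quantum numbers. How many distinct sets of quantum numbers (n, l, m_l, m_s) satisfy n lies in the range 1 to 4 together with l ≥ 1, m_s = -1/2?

26

Count contributing orbitals for each principal shell:
n=2 → 3; n=3 → 8; n=4 → 15.
Orbitals: 3 + 8 + 15 = 26. With m_s fixed to -1/2 there is one state per orbital, so 26 states.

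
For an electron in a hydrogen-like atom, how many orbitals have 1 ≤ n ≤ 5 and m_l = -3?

3

Count contributing orbitals for each principal shell:
n=4 → 1; n=5 → 2.
Total orbitals: 1 + 2 = 3.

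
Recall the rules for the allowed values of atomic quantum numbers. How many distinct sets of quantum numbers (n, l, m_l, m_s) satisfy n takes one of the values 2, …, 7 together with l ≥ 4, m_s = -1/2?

62

Count contributing orbitals for each principal shell:
n=5 → 9; n=6 → 20; n=7 → 33.
Orbitals: 9 + 20 + 33 = 62. With m_s fixed to -1/2 there is one state per orbital, so 62 states.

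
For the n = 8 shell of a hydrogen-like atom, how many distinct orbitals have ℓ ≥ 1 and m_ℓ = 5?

3

With n = 8 the allowed ℓ are 0, 1, …, 7.
Orbitals with ℓ ≥ 1 and m_ℓ = 5, by ℓ: ℓ=5 → 1; ℓ=6 → 1; ℓ=7 → 1.
Total orbitals: 1 + 1 + 1 = 3.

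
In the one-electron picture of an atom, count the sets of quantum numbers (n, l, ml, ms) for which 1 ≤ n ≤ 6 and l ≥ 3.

Treat each shell separately and count matching orbitals:
n=4 → 7; n=5 → 16; n=6 → 27.
Orbitals: 7 + 16 + 27 = 50. Including both spin states (ms = ±1/2) gives 2 × 50 = 100 states.

100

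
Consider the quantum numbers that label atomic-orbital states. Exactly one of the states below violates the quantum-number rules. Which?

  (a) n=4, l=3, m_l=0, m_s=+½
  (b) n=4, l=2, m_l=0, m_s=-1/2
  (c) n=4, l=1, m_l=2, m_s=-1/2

(c) has |m_l| = 2 > l = 1, violating −l ≤ m_l ≤ l.
The remaining sets (a), (b) satisfy all four rules.

(c)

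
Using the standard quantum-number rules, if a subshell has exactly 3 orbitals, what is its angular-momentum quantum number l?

2l+1 = 3 gives l = 1.

l = 1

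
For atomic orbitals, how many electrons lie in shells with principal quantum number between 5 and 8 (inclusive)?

Shell n has n² orbitals: 5²=25 + 6²=36 + 7²=49 + 8²=64 = 174 orbitals.
Two spin states per orbital: 2 × 174 = 348 electrons.

348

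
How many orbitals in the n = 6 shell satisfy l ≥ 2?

Go through l = 0, …, 5 (the values permitted for n = 6).
The (l, ml) pairs meeting l ≥ 2 give: l=2 → 5; l=3 → 7; l=4 → 9; l=5 → 11.
Total orbitals: 5 + 7 + 9 + 11 = 32.

32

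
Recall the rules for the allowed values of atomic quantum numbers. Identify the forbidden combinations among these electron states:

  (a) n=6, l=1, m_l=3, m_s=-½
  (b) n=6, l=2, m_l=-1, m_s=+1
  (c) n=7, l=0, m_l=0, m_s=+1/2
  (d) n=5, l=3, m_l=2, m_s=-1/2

(a) has |m_l| = 3 > l = 1, violating −l ≤ m_l ≤ l.
(b) has m_s = +1, but an electron's spin must be ±1/2.
The remaining sets (c), (d) satisfy all four rules.

(a) and (b)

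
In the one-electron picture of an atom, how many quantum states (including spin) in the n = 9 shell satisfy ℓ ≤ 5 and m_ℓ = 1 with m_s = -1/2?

5

For n = 9, ℓ ranges over 0 … 8.
Per ℓ-value: ℓ=1 → 1; ℓ=2 → 1; ℓ=3 → 1; ℓ=4 → 1; ℓ=5 → 1.
Orbitals: 1 + 1 + 1 + 1 + 1 = 5. With m_s fixed to a single value there is one state per orbital, giving 5 states.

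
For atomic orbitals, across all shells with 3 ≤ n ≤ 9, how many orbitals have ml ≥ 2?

84

Go shell by shell, enumerating (l, ml) with ml ≥ 2:
n=3 → 1; n=4 → 3; n=5 → 6; n=6 → 10; n=7 → 15; n=8 → 21; n=9 → 28.
Total orbitals: 1 + 3 + 6 + 10 + 15 + 21 + 28 = 84.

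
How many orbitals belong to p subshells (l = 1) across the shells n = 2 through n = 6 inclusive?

A p subshell (l = 1) exists for every n ≥ 2, so shells n = 2, 3, 4, 5, 6 each contribute one — 5 subshells.
Since each p subshell has 2·1+1 = 3 orbitals, the total is 5 × 3 = 15.

15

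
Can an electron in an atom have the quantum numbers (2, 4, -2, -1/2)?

The orbital quantum number must satisfy 0 ≤ l ≤ n−1. With n = 2 the allowed l values are 0, 1, so l = 4 is out of range.

Invalid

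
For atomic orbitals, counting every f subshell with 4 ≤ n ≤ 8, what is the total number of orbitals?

An f subshell (l = 3) exists for every n ≥ 4, so shells n = 4, 5, 6, 7, 8 each contribute one — 5 subshells.
Since each f subshell has 2·3+1 = 7 orbitals, the total is 5 × 7 = 35.

35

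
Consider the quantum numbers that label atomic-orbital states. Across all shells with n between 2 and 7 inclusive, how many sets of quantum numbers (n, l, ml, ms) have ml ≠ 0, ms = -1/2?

Work shell by shell — for each n, count the (l, ml) pairs that satisfy ml ≠ 0:
n=2 → 2; n=3 → 6; n=4 → 12; n=5 → 20; n=6 → 30; n=7 → 42.
Orbitals: 2 + 6 + 12 + 20 + 30 + 42 = 112. With ms fixed to -1/2 there is one state per orbital, so 112 states.

112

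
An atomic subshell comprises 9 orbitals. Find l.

l = 4

2l+1 = 9 gives l = 4.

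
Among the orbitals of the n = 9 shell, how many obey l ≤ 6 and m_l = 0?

The n = 9 shell has l = 0 through 8; check each.
Contributions: l=0 → 1; l=1 → 1; l=2 → 1; l=3 → 1; l=4 → 1; l=5 → 1; l=6 → 1.
Total orbitals: 1 + 1 + 1 + 1 + 1 + 1 + 1 = 7.

7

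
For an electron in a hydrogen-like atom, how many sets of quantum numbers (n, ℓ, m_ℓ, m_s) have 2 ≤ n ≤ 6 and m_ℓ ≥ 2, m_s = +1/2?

Per-shell orbital counts meeting the constraint:
n=3 → 1; n=4 → 3; n=5 → 6; n=6 → 10.
Orbitals: 1 + 3 + 6 + 10 = 20. With m_s fixed to +1/2 there is one state per orbital, so 20 states.

20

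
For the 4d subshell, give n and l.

n = 4, l = 2

The leading integer gives n = 4; the letter 'd' means l = 2.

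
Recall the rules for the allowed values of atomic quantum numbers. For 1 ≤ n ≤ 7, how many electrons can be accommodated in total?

280

Total orbitals = 1² + 2² + 3² + 4² + 5² + 6² + 7² = 140. Doubling for spin gives 280 electrons.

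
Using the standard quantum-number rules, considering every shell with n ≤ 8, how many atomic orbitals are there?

Total orbitals = 1² + 2² + 3² + 4² + 5² + 6² + 7² + 8² = 204.

204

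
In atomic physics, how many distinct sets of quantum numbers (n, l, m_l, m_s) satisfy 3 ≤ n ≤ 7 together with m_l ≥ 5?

8

Treat each shell separately and count matching orbitals:
n=6 → 1; n=7 → 3.
Orbitals: 1 + 3 = 4. Including both spin states (m_s = ±1/2) gives 2 × 4 = 8 states.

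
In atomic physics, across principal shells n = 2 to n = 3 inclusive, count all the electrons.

26

Shell n has n² orbitals: 2²=4 + 3²=9 = 13 orbitals.
Two spin states per orbital: 2 × 13 = 26 electrons.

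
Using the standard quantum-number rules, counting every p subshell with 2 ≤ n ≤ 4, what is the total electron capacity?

A p subshell (l = 1) exists for every n ≥ 2, so shells n = 2, 3, 4 each contribute one — 3 subshells.
Since each p subshell holds 2(2·1+1) = 6 electrons, the total is 3 × 6 = 18.

18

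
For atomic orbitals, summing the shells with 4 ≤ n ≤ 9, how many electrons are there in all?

Shell n has n² orbitals: 4²=16 + 5²=25 + 6²=36 + 7²=49 + 8²=64 + 9²=81 = 271 orbitals.
Two spin states per orbital: 2 × 271 = 542 electrons.

542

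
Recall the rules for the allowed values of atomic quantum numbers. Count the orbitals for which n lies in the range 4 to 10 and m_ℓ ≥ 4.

Go shell by shell, enumerating (ℓ, m_ℓ) with m_ℓ ≥ 4:
n=5 → 1; n=6 → 3; n=7 → 6; n=8 → 10; n=9 → 15; n=10 → 21.
Total orbitals: 1 + 3 + 6 + 10 + 15 + 21 = 56.

56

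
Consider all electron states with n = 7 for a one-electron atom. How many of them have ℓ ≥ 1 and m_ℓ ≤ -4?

12

With n = 7 the allowed ℓ are 0, 1, …, 6.
Orbitals with ℓ ≥ 1 and m_ℓ ≤ -4, by ℓ: ℓ=4 → 1; ℓ=5 → 2; ℓ=6 → 3.
Orbitals: 1 + 2 + 3 = 6. Each orbital carries two spin states, so 6 × 2 = 12 states.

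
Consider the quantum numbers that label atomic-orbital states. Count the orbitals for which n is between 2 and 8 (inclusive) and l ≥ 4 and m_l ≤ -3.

30

Treat each shell separately and count matching orbitals:
n=5 → 2; n=6 → 5; n=7 → 9; n=8 → 14.
Total orbitals: 2 + 5 + 9 + 14 = 30.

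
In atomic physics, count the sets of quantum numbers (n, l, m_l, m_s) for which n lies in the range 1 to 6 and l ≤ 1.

For each n in the range, tally the orbitals obeying l ≤ 1:
n=1 → 1; n=2 → 4; n=3 → 4; n=4 → 4; n=5 → 4; n=6 → 4.
Orbitals: 1 + 4 + 4 + 4 + 4 + 4 = 21. Including both spin states (m_s = ±1/2) gives 2 × 21 = 42 states.

42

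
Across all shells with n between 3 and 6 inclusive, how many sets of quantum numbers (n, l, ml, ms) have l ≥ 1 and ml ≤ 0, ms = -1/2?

48

Treat each shell separately and count matching orbitals:
n=3 → 5; n=4 → 9; n=5 → 14; n=6 → 20.
Orbitals: 5 + 9 + 14 + 20 = 48. With ms fixed to -1/2 there is one state per orbital, so 48 states.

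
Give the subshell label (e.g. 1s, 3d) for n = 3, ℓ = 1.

3p

ℓ = 1 corresponds to the letter 'p', so the subshell is 3p.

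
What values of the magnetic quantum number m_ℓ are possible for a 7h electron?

-5, -4, -3, -2, -1, 0, 1, 2, 3, 4, 5

The 7h subshell has ℓ = 5, and m_ℓ takes every integer from −ℓ to +ℓ. With ℓ = 5 that gives the 11 values -5, -4, -3, -2, -1, 0, 1, 2, 3, 4, 5.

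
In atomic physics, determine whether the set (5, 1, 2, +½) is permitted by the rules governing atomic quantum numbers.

Not allowed

The magnetic quantum number must satisfy −l ≤ ml ≤ l. With l = 1, ml can only be -1, 0, 1, so ml = 2 is forbidden.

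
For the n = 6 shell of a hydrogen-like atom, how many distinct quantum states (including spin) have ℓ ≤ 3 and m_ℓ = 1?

6

The n = 6 shell has ℓ = 0 through 5; check each.
The (ℓ, m_ℓ) pairs meeting ℓ ≤ 3 and m_ℓ = 1 give: ℓ=1 → 1; ℓ=2 → 1; ℓ=3 → 1.
Orbitals: 1 + 1 + 1 = 3. Each orbital carries two spin states, so 3 × 2 = 6 states.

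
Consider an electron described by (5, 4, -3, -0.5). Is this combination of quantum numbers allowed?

Yes

n = 5 is a positive integer. l = 4 satisfies 0 ≤ l ≤ n−1 = 4. m_l = -3 lies in the range −l … +l (here −4 … 4). m_s = -1/2 is one of ±1/2.
All four constraints are satisfied.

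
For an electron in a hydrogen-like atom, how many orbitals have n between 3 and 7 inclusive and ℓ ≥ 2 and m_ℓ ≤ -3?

20

Go shell by shell, enumerating (ℓ, m_ℓ) with ℓ ≥ 2 and m_ℓ ≤ -3:
n=4 → 1; n=5 → 3; n=6 → 6; n=7 → 10.
Total orbitals: 1 + 3 + 6 + 10 = 20.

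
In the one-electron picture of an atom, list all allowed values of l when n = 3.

l is an integer with 0 ≤ l ≤ n−1, so for n = 3: l = 0, 1, 2.

0, 1, 2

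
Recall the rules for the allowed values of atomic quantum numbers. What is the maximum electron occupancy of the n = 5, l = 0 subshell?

A subshell with l = 0 has 2l+1 = 1 orbital, each holding 2 electrons (spin ±1/2), so 1 × 2 = 2.

2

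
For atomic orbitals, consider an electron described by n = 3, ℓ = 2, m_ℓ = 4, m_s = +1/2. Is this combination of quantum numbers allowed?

The magnetic quantum number must satisfy −ℓ ≤ m_ℓ ≤ ℓ. With ℓ = 2, m_ℓ can only be -2, -1, 0, 1, 2, so m_ℓ = 4 is forbidden.

Not allowed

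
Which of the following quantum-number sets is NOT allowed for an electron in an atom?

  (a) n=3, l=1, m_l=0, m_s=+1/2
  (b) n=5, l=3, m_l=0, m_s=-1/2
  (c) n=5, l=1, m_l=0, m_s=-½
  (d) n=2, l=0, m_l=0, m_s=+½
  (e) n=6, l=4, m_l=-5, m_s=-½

(e)

(e) has |m_l| = 5 > l = 4, violating −l ≤ m_l ≤ l.
The remaining sets (a), (b), (c), (d) satisfy all four rules.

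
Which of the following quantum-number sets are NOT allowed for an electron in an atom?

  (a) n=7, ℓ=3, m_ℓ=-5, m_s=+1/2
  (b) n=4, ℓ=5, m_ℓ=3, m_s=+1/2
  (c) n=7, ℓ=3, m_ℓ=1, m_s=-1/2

(a) has |m_ℓ| = 5 > ℓ = 3, violating −ℓ ≤ m_ℓ ≤ ℓ.
(b) has ℓ = 5 ≥ n = 4, violating 0 ≤ ℓ ≤ n−1.
The remaining set (c) satisfies all four rules.

(a) and (b)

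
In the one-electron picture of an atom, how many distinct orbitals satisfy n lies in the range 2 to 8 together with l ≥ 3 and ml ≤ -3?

For each n in the range, tally the orbitals obeying l ≥ 3 and ml ≤ -3:
n=4 → 1; n=5 → 3; n=6 → 6; n=7 → 10; n=8 → 15.
Total orbitals: 1 + 3 + 6 + 10 + 15 = 35.

35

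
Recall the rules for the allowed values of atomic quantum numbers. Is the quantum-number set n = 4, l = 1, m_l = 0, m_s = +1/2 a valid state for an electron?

Allowed

n = 4 is a positive integer. l = 1 satisfies 0 ≤ l ≤ n−1 = 3. m_l = 0 lies in the range −l … +l (here −1 … 1). m_s = +1/2 is one of ±1/2.
All four constraints are satisfied.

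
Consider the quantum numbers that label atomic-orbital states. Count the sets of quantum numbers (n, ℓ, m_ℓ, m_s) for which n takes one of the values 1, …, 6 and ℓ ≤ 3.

Work shell by shell — for each n, count the (ℓ, m_ℓ) pairs that satisfy ℓ ≤ 3:
n=1 → 1; n=2 → 4; n=3 → 9; n=4 → 16; n=5 → 16; n=6 → 16.
Orbitals: 1 + 4 + 9 + 16 + 16 + 16 = 62. Including both spin states (m_s = ±1/2) gives 2 × 62 = 124 states.

124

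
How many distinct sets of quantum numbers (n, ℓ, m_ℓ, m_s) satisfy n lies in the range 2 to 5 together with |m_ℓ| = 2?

24

Treat each shell separately and count matching orbitals:
n=3 → 2; n=4 → 4; n=5 → 6.
Orbitals: 2 + 4 + 6 = 12. Including both spin states (m_s = ±1/2) gives 2 × 12 = 24 states.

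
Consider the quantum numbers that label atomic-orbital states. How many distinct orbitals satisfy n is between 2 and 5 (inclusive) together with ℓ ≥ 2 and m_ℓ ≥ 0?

Work shell by shell — for each n, count the (ℓ, m_ℓ) pairs that satisfy ℓ ≥ 2 and m_ℓ ≥ 0:
n=3 → 3; n=4 → 7; n=5 → 12.
Total orbitals: 3 + 7 + 12 = 22.

22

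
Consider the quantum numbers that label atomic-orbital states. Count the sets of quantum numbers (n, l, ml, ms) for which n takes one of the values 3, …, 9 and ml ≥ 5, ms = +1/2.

20

For each n in the range, tally the orbitals obeying ml ≥ 5:
n=6 → 1; n=7 → 3; n=8 → 6; n=9 → 10.
Orbitals: 1 + 3 + 6 + 10 = 20. With ms fixed to +1/2 there is one state per orbital, so 20 states.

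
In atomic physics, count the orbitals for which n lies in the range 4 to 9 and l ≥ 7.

47

Work shell by shell — for each n, count the (l, m_l) pairs that satisfy l ≥ 7:
n=8 → 15; n=9 → 32.
Total orbitals: 15 + 32 = 47.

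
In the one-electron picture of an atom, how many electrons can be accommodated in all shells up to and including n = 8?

Total orbitals = 1² + 2² + 3² + 4² + 5² + 6² + 7² + 8² = 204. Doubling for spin gives 408 electrons.

408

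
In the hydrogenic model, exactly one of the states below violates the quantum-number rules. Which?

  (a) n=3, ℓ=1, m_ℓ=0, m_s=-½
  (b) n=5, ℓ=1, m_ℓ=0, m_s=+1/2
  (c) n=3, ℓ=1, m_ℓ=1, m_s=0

(c) has m_s = 0, but an electron's spin must be ±1/2.
The remaining sets (a), (b) satisfy all four rules.

(c)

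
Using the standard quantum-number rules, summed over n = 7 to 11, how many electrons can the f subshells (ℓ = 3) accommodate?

70

An f subshell (ℓ = 3) exists for every n ≥ 4, so shells n = 7, 8, 9, 10, 11 each contribute one — 5 subshells.
Since each f subshell holds 2(2·3+1) = 14 electrons, the total is 5 × 14 = 70.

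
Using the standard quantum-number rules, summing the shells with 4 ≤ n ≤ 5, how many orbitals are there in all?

Shell n has n² orbitals: 4²=16 + 5²=25 = 41 orbitals.

41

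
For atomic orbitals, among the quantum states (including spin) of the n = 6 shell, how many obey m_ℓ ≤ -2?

20

Go through ℓ = 0, …, 5 (the values permitted for n = 6).
Orbitals with m_ℓ ≤ -2, by ℓ: ℓ=2 → 1; ℓ=3 → 2; ℓ=4 → 3; ℓ=5 → 4.
Orbitals: 1 + 2 + 3 + 4 = 10. Each orbital carries two spin states, so 10 × 2 = 20 states.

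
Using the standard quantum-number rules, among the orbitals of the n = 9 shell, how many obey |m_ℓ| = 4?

10

Contributions: ℓ=4 → 2; ℓ=5 → 2; ℓ=6 → 2; ℓ=7 → 2; ℓ=8 → 2.
Total orbitals: 2 + 2 + 2 + 2 + 2 = 10.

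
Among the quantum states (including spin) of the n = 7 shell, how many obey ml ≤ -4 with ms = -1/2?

6

For n = 7, l ranges over 0 … 6.
Contributions: l=4 → 1; l=5 → 2; l=6 → 3.
Orbitals: 1 + 2 + 3 = 6. With ms fixed to a single value there is one state per orbital, giving 6 states.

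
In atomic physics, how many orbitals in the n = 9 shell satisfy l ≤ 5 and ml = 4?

With n = 9 the allowed l are 0, 1, …, 8.
Contributions: l=4 → 1; l=5 → 1.
Total orbitals: 1 + 1 = 2.

2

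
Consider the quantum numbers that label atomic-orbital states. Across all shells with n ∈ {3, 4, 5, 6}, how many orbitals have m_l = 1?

14

Go shell by shell, enumerating (l, m_l) with m_l = 1:
n=3 → 2; n=4 → 3; n=5 → 4; n=6 → 5.
Total orbitals: 2 + 3 + 4 + 5 = 14.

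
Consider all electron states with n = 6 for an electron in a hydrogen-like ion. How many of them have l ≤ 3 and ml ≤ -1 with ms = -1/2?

6

Contributions: l=1 → 1; l=2 → 2; l=3 → 3.
Orbitals: 1 + 2 + 3 = 6. With ms fixed to a single value there is one state per orbital, giving 6 states.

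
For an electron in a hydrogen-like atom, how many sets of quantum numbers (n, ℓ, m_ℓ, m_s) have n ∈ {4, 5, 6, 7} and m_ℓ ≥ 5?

For each n in the range, tally the orbitals obeying m_ℓ ≥ 5:
n=6 → 1; n=7 → 3.
Orbitals: 1 + 3 = 4. Including both spin states (m_s = ±1/2) gives 2 × 4 = 8 states.

8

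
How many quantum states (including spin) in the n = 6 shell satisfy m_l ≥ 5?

2

The n = 6 shell has l = 0 through 5; check each.
Contributions: l=5 → 1.
Orbitals: 1. Each orbital carries two spin states, so 1 × 2 = 2 states.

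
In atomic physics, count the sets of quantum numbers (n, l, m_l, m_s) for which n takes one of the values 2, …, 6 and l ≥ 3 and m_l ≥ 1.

Count contributing orbitals for each principal shell:
n=4 → 3; n=5 → 7; n=6 → 12.
Orbitals: 3 + 7 + 12 = 22. Including both spin states (m_s = ±1/2) gives 2 × 22 = 44 states.

44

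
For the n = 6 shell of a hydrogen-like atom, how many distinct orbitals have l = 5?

11

Go through l = 0, …, 5 (the values permitted for n = 6).
Orbitals with l = 5, by l: l=5 → 11.
Total orbitals: 11.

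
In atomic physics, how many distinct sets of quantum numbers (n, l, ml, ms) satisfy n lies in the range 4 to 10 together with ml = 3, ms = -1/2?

28

Work shell by shell — for each n, count the (l, ml) pairs that satisfy ml = 3:
n=4 → 1; n=5 → 2; n=6 → 3; n=7 → 4; n=8 → 5; n=9 → 6; n=10 → 7.
Orbitals: 1 + 2 + 3 + 4 + 5 + 6 + 7 = 28. With ms fixed to -1/2 there is one state per orbital, so 28 states.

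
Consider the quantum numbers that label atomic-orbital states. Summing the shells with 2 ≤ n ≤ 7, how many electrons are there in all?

Shell n has n² orbitals: 2²=4 + 3²=9 + 4²=16 + 5²=25 + 6²=36 + 7²=49 = 139 orbitals.
Two spin states per orbital: 2 × 139 = 278 electrons.

278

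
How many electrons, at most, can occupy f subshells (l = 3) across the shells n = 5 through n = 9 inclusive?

An f subshell (l = 3) exists for every n ≥ 4, so shells n = 5, 6, 7, 8, 9 each contribute one — 5 subshells.
Since each f subshell holds 2(2·3+1) = 14 electrons, the total is 5 × 14 = 70.

70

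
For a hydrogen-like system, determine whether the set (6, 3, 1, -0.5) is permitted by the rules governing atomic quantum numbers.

n = 6 is a positive integer. l = 3 satisfies 0 ≤ l ≤ n−1 = 5. m_l = 1 lies in the range −l … +l (here −3 … 3). m_s = -1/2 is one of ±1/2.
All four constraints are satisfied.

Allowed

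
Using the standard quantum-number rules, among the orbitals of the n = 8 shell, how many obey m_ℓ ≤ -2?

21

With n = 8 the allowed ℓ are 0, 1, …, 7.
Orbitals with m_ℓ ≤ -2, by ℓ: ℓ=2 → 1; ℓ=3 → 2; ℓ=4 → 3; ℓ=5 → 4; ℓ=6 → 5; ℓ=7 → 6.
Total orbitals: 1 + 2 + 3 + 4 + 5 + 6 = 21.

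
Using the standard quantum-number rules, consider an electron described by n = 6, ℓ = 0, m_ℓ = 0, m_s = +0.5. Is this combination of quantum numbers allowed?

n = 6 is a positive integer. ℓ = 0 satisfies 0 ≤ ℓ ≤ n−1 = 5. m_ℓ = 0 lies in the range −ℓ … +ℓ (here 0). m_s = +1/2 is one of ±1/2.
All four constraints are satisfied.

Valid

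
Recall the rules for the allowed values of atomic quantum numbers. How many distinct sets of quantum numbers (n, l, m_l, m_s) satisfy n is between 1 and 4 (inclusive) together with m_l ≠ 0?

Work shell by shell — for each n, count the (l, m_l) pairs that satisfy m_l ≠ 0:
n=2 → 2; n=3 → 6; n=4 → 12.
Orbitals: 2 + 6 + 12 = 20. Including both spin states (m_s = ±1/2) gives 2 × 20 = 40 states.

40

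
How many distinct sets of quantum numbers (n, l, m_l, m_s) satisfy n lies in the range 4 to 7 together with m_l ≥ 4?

For each n in the range, tally the orbitals obeying m_l ≥ 4:
n=5 → 1; n=6 → 3; n=7 → 6.
Orbitals: 1 + 3 + 6 = 10. Including both spin states (m_s = ±1/2) gives 2 × 10 = 20 states.

20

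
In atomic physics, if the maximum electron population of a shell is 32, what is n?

2n² = 32 ⇒ n² = 16 ⇒ n = 4.

n = 4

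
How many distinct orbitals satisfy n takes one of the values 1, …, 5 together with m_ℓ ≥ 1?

Treat each shell separately and count matching orbitals:
n=2 → 1; n=3 → 3; n=4 → 6; n=5 → 10.
Total orbitals: 1 + 3 + 6 + 10 = 20.

20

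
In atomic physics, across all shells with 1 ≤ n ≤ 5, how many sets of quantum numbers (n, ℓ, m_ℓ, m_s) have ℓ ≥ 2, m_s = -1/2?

For each n in the range, tally the orbitals obeying ℓ ≥ 2:
n=3 → 5; n=4 → 12; n=5 → 21.
Orbitals: 5 + 12 + 21 = 38. With m_s fixed to -1/2 there is one state per orbital, so 38 states.

38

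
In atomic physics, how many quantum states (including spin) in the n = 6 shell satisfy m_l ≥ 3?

12

Per l-value: l=3 → 1; l=4 → 2; l=5 → 3.
Orbitals: 1 + 2 + 3 = 6. Each orbital carries two spin states, so 6 × 2 = 12 states.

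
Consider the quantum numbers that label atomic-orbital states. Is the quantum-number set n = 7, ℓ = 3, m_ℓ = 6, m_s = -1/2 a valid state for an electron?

Not allowed

The magnetic quantum number must satisfy −ℓ ≤ m_ℓ ≤ ℓ. With ℓ = 3, m_ℓ can only be -3, -2, -1, 0, 1, 2, 3, so m_ℓ = 6 is forbidden.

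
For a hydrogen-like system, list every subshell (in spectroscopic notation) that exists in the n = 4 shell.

For n = 4, ℓ runs from 0 to 3. In spectroscopic notation ℓ = 0,1,2,… ↔ s,p,d,f,g,h,i, so the subshells are 4s, 4p, 4d, 4f.

4s, 4p, 4d, 4f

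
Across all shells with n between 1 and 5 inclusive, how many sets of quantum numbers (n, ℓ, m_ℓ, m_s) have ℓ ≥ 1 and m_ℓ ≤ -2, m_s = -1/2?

10

Per-shell orbital counts meeting the constraint:
n=3 → 1; n=4 → 3; n=5 → 6.
Orbitals: 1 + 3 + 6 = 10. With m_s fixed to -1/2 there is one state per orbital, so 10 states.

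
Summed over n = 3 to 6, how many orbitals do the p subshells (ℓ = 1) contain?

12

A p subshell (ℓ = 1) exists for every n ≥ 2, so shells n = 3, 4, 5, 6 each contribute one — 4 subshells.
Since each p subshell has 2·1+1 = 3 orbitals, the total is 4 × 3 = 12.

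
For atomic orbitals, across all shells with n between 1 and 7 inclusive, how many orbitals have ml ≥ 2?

Treat each shell separately and count matching orbitals:
n=3 → 1; n=4 → 3; n=5 → 6; n=6 → 10; n=7 → 15.
Total orbitals: 1 + 3 + 6 + 10 + 15 = 35.

35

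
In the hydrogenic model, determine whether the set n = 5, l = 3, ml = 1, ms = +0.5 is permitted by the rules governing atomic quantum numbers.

n = 5 is a positive integer. l = 3 satisfies 0 ≤ l ≤ n−1 = 4. ml = 1 lies in the range −l … +l (here −3 … 3). ms = +1/2 is one of ±1/2.
All four constraints are satisfied.

Valid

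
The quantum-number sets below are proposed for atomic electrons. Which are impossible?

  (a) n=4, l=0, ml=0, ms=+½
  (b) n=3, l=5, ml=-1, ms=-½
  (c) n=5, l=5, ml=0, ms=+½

(b) has l = 5 ≥ n = 3, violating 0 ≤ l ≤ n−1.
(c) has l = 5 ≥ n = 5, violating 0 ≤ l ≤ n−1.
The remaining set (a) satisfies all four rules.

(b) and (c)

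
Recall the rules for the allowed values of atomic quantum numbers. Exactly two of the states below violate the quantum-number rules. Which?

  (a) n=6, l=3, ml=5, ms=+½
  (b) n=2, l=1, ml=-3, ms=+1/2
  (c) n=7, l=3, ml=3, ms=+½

(a) has |ml| = 5 > l = 3, violating −l ≤ ml ≤ l.
(b) has |ml| = 3 > l = 1, violating −l ≤ ml ≤ l.
The remaining set (c) satisfies all four rules.

(a) and (b)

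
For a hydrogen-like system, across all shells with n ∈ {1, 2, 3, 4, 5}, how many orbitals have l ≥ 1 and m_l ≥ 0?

30

Work shell by shell — for each n, count the (l, m_l) pairs that satisfy l ≥ 1 and m_l ≥ 0:
n=2 → 2; n=3 → 5; n=4 → 9; n=5 → 14.
Total orbitals: 2 + 5 + 9 + 14 = 30.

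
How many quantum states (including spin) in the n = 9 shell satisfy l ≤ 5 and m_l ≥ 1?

30

Per l-value: l=1 → 1; l=2 → 2; l=3 → 3; l=4 → 4; l=5 → 5.
Orbitals: 1 + 2 + 3 + 4 + 5 = 15. Each orbital carries two spin states, so 15 × 2 = 30 states.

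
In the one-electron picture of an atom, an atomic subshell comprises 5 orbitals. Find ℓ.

ℓ = 2 (d)

2ℓ+1 = 5 gives ℓ = 2.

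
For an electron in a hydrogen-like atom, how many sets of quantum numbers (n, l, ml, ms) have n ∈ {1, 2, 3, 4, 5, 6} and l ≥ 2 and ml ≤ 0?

Go shell by shell, enumerating (l, ml) with l ≥ 2 and ml ≤ 0:
n=3 → 3; n=4 → 7; n=5 → 12; n=6 → 18.
Orbitals: 3 + 7 + 12 + 18 = 40. Including both spin states (ms = ±1/2) gives 2 × 40 = 80 states.

80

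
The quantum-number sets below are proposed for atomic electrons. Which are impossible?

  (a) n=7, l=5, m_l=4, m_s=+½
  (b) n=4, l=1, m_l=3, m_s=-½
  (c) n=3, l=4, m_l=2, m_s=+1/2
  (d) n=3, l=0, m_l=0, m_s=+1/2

(b) has |m_l| = 3 > l = 1, violating −l ≤ m_l ≤ l.
(c) has l = 4 ≥ n = 3, violating 0 ≤ l ≤ n−1.
The remaining sets (a), (d) satisfy all four rules.

(b) and (c)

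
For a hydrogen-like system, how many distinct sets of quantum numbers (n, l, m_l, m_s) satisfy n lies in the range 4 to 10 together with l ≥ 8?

Treat each shell separately and count matching orbitals:
n=9 → 17; n=10 → 36.
Orbitals: 17 + 36 = 53. Including both spin states (m_s = ±1/2) gives 2 × 53 = 106 states.

106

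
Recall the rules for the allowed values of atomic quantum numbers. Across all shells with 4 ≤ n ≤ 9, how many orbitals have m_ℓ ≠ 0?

Per-shell orbital counts meeting the constraint:
n=4 → 12; n=5 → 20; n=6 → 30; n=7 → 42; n=8 → 56; n=9 → 72.
Total orbitals: 12 + 20 + 30 + 42 + 56 + 72 = 232.

232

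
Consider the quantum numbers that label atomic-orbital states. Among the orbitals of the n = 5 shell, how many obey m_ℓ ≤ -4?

Go through ℓ = 0, …, 4 (the values permitted for n = 5).
Contributions: ℓ=4 → 1.
Total orbitals: 1.

1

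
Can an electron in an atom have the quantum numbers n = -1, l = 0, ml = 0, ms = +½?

The principal quantum number must be a positive integer (n ≥ 1), but here n = -1.

Invalid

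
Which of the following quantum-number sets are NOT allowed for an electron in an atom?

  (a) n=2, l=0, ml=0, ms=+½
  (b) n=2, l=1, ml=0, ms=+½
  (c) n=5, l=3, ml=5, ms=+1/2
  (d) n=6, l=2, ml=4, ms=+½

(c) and (d)

(c) has |ml| = 5 > l = 3, violating −l ≤ ml ≤ l.
(d) has |ml| = 4 > l = 2, violating −l ≤ ml ≤ l.
The remaining sets (a), (b) satisfy all four rules.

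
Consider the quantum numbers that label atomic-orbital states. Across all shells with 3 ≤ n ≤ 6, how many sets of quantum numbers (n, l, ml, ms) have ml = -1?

28

Work shell by shell — for each n, count the (l, ml) pairs that satisfy ml = -1:
n=3 → 2; n=4 → 3; n=5 → 4; n=6 → 5.
Orbitals: 2 + 3 + 4 + 5 = 14. Including both spin states (ms = ±1/2) gives 2 × 14 = 28 states.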